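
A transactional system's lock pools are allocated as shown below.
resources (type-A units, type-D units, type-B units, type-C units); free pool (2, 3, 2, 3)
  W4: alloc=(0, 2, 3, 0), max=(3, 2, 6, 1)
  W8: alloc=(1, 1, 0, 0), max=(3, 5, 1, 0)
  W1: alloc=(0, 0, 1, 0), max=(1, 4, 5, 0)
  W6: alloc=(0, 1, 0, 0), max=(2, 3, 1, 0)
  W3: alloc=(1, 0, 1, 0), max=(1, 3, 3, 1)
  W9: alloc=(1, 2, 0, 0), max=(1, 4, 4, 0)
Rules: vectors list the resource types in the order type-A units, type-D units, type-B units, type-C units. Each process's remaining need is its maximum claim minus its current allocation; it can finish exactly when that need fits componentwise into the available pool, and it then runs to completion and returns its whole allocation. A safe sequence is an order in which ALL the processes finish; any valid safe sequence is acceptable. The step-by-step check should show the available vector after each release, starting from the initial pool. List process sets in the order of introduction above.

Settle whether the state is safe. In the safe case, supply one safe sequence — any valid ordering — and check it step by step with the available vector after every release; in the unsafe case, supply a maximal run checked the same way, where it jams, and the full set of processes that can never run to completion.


The state is SAFE; one workable sequence: W6, W3, W4, W8, W1, W9.
Key observation: at W6 the run first touches a limit — (2, 2, 1, 0) against (2, 3, 2, 3), exact on a resource it actually requests.
Walking it through:
  pool = (2, 3, 2, 3)
  run W6 (needs (2, 2, 1, 0), free (2, 3, 2, 3)); after release of (0, 1, 0, 0) the pool is (2, 4, 2, 3)
  run W3 (needs (0, 3, 2, 1), free (2, 4, 2, 3)); after release of (1, 0, 1, 0) the pool is (3, 4, 3, 3)
  run W4 (needs (3, 0, 3, 1), free (3, 4, 3, 3)); after release of (0, 2, 3, 0) the pool is (3, 6, 6, 3)
  run W8 (needs (2, 4, 1, 0), free (3, 6, 6, 3)); after release of (1, 1, 0, 0) the pool is (4, 7, 6, 3)
  run W1 (needs (1, 4, 4, 0), free (4, 7, 6, 3)); after release of (0, 0, 1, 0) the pool is (4, 7, 7, 3)
  run W9 (needs (0, 2, 4, 0), free (4, 7, 7, 3)); after release of (1, 2, 0, 0) the pool is (5, 9, 7, 3)


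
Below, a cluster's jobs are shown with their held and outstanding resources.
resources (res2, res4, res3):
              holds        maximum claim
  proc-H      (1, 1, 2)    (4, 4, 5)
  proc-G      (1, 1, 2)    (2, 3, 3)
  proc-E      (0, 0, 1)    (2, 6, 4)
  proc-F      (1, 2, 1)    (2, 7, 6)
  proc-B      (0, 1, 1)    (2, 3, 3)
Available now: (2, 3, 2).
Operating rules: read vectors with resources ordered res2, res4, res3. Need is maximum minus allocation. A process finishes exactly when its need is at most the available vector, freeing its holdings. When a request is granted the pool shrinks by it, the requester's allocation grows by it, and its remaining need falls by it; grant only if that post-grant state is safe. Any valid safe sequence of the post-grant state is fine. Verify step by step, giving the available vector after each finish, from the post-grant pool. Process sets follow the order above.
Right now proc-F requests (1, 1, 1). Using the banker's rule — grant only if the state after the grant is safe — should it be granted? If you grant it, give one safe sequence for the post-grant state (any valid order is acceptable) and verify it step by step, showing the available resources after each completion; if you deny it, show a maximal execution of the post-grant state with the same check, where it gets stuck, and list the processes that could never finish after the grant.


GRANT: granting preserves safety; a valid post-grant sequence is proc-G, proc-B, proc-F, proc-H, proc-E.
Key observation: post-grant, (1, 2, 1) remains, and an order beginning with proc-G completes everyone.
Step-by-step check of the post-grant state:
  pool = (1, 2, 1)
  proc-G: need (1, 2, 1) fits (1, 2, 1); releases (1, 1, 2), pool now (2, 3, 3)
  proc-B: need (2, 2, 2) fits (2, 3, 3); releases (0, 1, 1), pool now (2, 4, 4)
  proc-F: need (0, 4, 4) fits (2, 4, 4); releases (2, 3, 2), pool now (4, 7, 6)
  proc-H: need (3, 3, 3) fits (4, 7, 6); releases (1, 1, 2), pool now (5, 8, 8)
  proc-E: need (2, 6, 3) fits (5, 8, 8); releases (0, 0, 1), pool now (5, 8, 9)


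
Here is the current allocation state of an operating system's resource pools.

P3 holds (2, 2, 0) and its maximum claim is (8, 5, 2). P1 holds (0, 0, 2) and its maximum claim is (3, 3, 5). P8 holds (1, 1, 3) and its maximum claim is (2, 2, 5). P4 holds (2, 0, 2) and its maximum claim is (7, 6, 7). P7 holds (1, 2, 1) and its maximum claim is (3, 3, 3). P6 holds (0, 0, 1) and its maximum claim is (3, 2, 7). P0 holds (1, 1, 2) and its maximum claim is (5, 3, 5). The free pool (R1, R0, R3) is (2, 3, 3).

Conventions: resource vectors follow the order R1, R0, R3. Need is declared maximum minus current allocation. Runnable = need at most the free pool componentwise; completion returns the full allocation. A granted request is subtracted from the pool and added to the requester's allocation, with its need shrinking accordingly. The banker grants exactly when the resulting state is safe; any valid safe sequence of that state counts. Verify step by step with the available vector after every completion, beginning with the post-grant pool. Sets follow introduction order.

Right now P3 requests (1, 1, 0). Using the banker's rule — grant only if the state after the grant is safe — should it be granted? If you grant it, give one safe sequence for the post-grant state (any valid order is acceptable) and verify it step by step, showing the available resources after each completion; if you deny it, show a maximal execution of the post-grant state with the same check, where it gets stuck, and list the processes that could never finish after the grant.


DENY. Granting would leave the state unsafe.
Key observation: the wall is R1: completing P8, P7, P6, P1 brings the pool only to (3, 5, 10), and all the rest need more.
On the post-grant state, P8, P7, P6, P1 is a maximal run — nothing extends it. Verifying each step:
  pool = (1, 2, 3)
  P8 needs (1, 1, 2) <= (1, 2, 3) -> finishes; pool += (1, 1, 3) = (2, 3, 6)
  P7 needs (2, 1, 2) <= (2, 3, 6) -> finishes; pool += (1, 2, 1) = (3, 5, 7)
  P6 needs (3, 2, 6) <= (3, 5, 7) -> finishes; pool += (0, 0, 1) = (3, 5, 8)
  P1 needs (3, 3, 3) <= (3, 5, 8) -> finishes; pool += (0, 0, 2) = (3, 5, 10)
  P3 cannot run: need (5, 2, 2) vs free (3, 5, 10) (insufficient R1)
  P4 cannot run: need (5, 6, 5) vs free (3, 5, 10) (insufficient R1 and R0)
  P0 cannot run: need (4, 2, 3) vs free (3, 5, 10) (insufficient R1)
Processes that could never finish after the grant: P3, P4 and P0.


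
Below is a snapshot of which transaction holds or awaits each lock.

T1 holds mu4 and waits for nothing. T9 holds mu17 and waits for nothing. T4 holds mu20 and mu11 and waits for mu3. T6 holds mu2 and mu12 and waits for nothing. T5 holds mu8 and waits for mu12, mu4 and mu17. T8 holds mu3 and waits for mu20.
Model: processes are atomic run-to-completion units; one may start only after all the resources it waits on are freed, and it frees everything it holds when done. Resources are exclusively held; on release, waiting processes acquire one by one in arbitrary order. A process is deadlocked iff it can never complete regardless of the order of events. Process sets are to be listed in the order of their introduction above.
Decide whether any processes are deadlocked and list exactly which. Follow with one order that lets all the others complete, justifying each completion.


The deadlocked set is T4 and T8.
Key observation: the wait chain closes on itself along T4 -> T8 -> T4; no other process is dragged down with it.
The rest can finish in the order T9, T1, T6, T5.
Check, step by step:
  run T9 (it waits on nothing); releases mu17
  run T1 (it waits on nothing); releases mu4
  run T6 (it waits on nothing); releases mu2 and mu12
  T5: everything it awaited (mu12, mu4 and mu17) is free; runs, freeing mu8


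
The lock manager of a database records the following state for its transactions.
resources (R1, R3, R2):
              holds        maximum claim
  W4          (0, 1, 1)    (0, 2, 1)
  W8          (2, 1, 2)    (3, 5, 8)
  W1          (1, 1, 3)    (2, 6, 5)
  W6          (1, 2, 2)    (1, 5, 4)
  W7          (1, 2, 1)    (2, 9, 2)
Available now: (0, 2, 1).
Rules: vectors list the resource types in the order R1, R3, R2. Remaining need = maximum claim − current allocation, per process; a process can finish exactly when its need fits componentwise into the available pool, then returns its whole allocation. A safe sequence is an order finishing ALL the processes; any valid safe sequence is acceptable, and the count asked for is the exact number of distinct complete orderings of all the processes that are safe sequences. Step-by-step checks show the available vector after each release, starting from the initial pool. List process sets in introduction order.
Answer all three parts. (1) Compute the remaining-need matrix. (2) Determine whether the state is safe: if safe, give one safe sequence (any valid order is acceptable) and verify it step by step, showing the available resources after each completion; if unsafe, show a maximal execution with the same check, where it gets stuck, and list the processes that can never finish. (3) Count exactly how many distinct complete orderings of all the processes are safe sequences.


(1) Outstanding need per process (order R1, R3, R2):
  W4: (0, 1, 0)
  W8: (1, 4, 6)
  W1: (1, 5, 2)
  W6: (0, 3, 2)
  W7: (1, 7, 1)
(2) SAFE, for example via the order W4, W6, W1, W8, W7.
Key observation: W6 is the earliest step where a requested resource binds exactly: need (0, 3, 2), pool (0, 3, 2) at its turn.
Step-by-step check:
  pool = (0, 2, 1)
  run W4 (needs (0, 1, 0), free (0, 2, 1)); after release of (0, 1, 1) the pool is (0, 3, 2)
  run W6 (needs (0, 3, 2), free (0, 3, 2)); after release of (1, 2, 2) the pool is (1, 5, 4)
  run W1 (needs (1, 5, 2), free (1, 5, 4)); after release of (1, 1, 3) the pool is (2, 6, 7)
  run W8 (needs (1, 4, 6), free (2, 6, 7)); after release of (2, 1, 2) the pool is (4, 7, 9)
  run W7 (needs (1, 7, 1), free (4, 7, 9)); after release of (1, 2, 1) the pool is (5, 9, 10)
(3) The exact count: 1 of the possible complete orderings is a safe sequence.


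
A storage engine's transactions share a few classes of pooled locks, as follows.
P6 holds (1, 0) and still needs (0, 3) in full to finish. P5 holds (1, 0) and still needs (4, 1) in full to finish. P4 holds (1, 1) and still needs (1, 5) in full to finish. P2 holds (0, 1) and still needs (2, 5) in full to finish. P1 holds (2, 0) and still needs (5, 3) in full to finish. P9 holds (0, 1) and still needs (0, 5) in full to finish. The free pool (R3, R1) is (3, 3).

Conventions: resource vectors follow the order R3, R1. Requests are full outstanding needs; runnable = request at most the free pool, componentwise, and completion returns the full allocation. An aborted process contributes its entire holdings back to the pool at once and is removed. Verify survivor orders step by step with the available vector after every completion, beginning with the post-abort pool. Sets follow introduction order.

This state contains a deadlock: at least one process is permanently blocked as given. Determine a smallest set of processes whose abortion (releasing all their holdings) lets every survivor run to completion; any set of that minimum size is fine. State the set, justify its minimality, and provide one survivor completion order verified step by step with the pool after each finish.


Abort P4 and P2.
Key observation: before aborting P4 and P2, P9 was permanently blocked — no order could ever run it; afterwards it completes at step 3.
Minimality, checking each single-abort alternative: P6 alone leaves P4 blocked (short on R1); P5 alone leaves P4 blocked (short on R1); P4 alone leaves P2 blocked (short on R1); P2 alone leaves P4 blocked (short on R1); P1 alone leaves P4 blocked (short on R1); P9 alone leaves P4 blocked (short on R1).
One survivor order: P5, P6, P9, P1. Verifying each step (post-abort pool first):
  pool = (4, 5)
  P5: need (4, 1) fits (4, 5); releases (1, 0), pool now (5, 5)
  P6: need (0, 3) fits (5, 5); releases (1, 0), pool now (6, 5)
  P9: need (0, 5) fits (6, 5); releases (0, 1), pool now (6, 6)
  P1: need (5, 3) fits (6, 6); releases (2, 0), pool now (8, 6)


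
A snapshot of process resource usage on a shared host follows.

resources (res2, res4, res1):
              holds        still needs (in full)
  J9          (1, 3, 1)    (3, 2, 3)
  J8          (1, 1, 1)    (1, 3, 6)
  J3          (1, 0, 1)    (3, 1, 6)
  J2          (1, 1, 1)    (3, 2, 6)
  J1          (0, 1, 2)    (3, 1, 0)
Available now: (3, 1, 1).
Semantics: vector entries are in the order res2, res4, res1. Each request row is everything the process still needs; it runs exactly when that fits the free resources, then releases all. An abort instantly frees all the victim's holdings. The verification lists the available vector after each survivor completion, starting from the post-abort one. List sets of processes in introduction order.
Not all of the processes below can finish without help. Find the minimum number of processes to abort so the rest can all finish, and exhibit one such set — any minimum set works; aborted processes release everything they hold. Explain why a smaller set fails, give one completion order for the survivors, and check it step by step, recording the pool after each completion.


Abort J3 and J2.
Key observation: no ordering could ever have run J8 before the abort of J3 and J2; with (2, 1, 2) back in the pool it fits at step 3.
No one abort is enough; case by case: J9 alone leaves J8 blocked (short on res1); J8 alone leaves J3 blocked (short on res1); J3 alone leaves J8 blocked (short on res1); J2 alone leaves J8 blocked (short on res1); J1 alone leaves J8 blocked (short on res1).
Survivors finish in the order: J1, J9, J8. Verifying each step (pool after the aborts first):
  pool = (5, 2, 3)
  J1 needs (3, 1, 0) <= (5, 2, 3) -> finishes; pool += (0, 1, 2) = (5, 3, 5)
  J9 needs (3, 2, 3) <= (5, 3, 5) -> finishes; pool += (1, 3, 1) = (6, 6, 6)
  J8 needs (1, 3, 6) <= (6, 6, 6) -> finishes; pool += (1, 1, 1) = (7, 7, 7)


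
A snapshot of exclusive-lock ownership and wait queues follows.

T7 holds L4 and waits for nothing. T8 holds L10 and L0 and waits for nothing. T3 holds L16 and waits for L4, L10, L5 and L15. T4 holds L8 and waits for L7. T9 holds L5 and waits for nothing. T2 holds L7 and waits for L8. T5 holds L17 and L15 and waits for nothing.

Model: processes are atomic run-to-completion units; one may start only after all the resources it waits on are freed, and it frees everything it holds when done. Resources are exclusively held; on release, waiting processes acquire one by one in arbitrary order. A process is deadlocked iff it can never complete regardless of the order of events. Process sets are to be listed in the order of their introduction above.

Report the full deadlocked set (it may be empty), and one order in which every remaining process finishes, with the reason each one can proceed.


Deadlocked: T4 and T2.
Key observation: along T4 -> T2 -> T4, each member waits on what the next one holds — a deadlock; no other process is dragged down with it.
A valid finishing order for the others: T7, T8, T9, T5, T3.
Check, step by step:
  run T7 (it waits on nothing); releases L4
  run T8 (it waits on nothing); releases L10 and L0
  run T9 (it waits on nothing); releases L5
  run T5 (it waits on nothing); releases L17 and L15
  T3 waits on L4, L10, L5 and L15 — all released -> runs and releases L16


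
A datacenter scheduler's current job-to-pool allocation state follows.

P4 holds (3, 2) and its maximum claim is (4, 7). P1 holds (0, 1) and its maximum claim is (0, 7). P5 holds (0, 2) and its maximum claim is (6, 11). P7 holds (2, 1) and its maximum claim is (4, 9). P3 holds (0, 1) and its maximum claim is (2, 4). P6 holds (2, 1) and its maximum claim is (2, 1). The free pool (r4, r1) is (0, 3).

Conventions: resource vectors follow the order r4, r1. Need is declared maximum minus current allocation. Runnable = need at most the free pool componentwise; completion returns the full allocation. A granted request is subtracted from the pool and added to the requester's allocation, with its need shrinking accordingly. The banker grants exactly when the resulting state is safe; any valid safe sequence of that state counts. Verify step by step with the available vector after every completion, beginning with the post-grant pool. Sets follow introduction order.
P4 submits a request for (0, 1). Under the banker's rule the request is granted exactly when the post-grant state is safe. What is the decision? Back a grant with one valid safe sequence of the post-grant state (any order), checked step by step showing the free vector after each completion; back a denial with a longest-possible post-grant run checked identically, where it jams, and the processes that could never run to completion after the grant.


GRANT. The post-grant state is safe; one safe sequence: P6, P3, P4, P1, P7, P5.
Key observation: even at the reduced pool (0, 2), P6 fits immediately, so safety survives the grant.
Verifying the post-grant state step by step:
  pool = (0, 2)
  run P6 (needs (0, 0), free (0, 2)); after release of (2, 1) the pool is (2, 3)
  run P3 (needs (2, 3), free (2, 3)); after release of (0, 1) the pool is (2, 4)
  run P4 (needs (1, 4), free (2, 4)); after release of (3, 3) the pool is (5, 7)
  run P1 (needs (0, 6), free (5, 7)); after release of (0, 1) the pool is (5, 8)
  run P7 (needs (2, 8), free (5, 8)); after release of (2, 1) the pool is (7, 9)
  run P5 (needs (6, 9), free (7, 9)); after release of (0, 2) the pool is (7, 11)


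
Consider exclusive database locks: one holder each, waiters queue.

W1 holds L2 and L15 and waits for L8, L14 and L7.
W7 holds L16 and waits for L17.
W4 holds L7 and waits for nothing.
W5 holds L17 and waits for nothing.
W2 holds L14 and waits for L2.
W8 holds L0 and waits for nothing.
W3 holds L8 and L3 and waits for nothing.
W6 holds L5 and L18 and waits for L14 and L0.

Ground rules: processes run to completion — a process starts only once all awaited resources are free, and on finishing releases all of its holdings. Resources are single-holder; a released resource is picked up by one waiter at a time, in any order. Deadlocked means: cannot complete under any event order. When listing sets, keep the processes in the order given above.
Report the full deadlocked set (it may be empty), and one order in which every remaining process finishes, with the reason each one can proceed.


The deadlocked set is W1, W2 and W6.
Key observation: the loop W1 -> W2 -> W1 blocks itself forever; W6 waits into the deadlock from upstream.
One completion order for the rest: W4, W5, W7, W3, W8.
Step-by-step check:
  W4 waits on nothing -> runs at once and releases L7
  W5 waits on nothing -> runs at once and releases L17
  W7: everything it awaited (L17) is free; runs, freeing L16
  W3 waits on nothing -> runs at once and releases L8 and L3
  W8 waits on nothing -> runs at once and releases L0


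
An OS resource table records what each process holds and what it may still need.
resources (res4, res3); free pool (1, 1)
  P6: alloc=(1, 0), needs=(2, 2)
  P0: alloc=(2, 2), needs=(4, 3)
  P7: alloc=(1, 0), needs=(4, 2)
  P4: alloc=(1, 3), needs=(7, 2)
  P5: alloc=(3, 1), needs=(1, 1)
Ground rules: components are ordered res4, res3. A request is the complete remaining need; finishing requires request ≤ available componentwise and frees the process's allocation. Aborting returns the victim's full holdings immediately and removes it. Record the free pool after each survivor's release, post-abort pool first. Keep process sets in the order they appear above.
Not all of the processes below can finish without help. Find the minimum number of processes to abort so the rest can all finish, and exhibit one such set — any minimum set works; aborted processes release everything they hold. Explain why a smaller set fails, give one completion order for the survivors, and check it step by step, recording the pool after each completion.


Minimum abort set: P4.
Key observation: no ordering could ever have run P0 before the abort of P4; with (1, 3) back in the pool it fits at step 3.
No smaller set exists: with zero aborts the deadlock remains.
One survivor order: P5, P6, P0, P7. Step-by-step check (post-abort pool first):
  pool = (2, 4)
  run P5 (needs (1, 1), free (2, 4)); after release of (3, 1) the pool is (5, 5)
  run P6 (needs (2, 2), free (5, 5)); after release of (1, 0) the pool is (6, 5)
  run P0 (needs (4, 3), free (6, 5)); after release of (2, 2) the pool is (8, 7)
  run P7 (needs (4, 2), free (8, 7)); after release of (1, 0) the pool is (9, 7)


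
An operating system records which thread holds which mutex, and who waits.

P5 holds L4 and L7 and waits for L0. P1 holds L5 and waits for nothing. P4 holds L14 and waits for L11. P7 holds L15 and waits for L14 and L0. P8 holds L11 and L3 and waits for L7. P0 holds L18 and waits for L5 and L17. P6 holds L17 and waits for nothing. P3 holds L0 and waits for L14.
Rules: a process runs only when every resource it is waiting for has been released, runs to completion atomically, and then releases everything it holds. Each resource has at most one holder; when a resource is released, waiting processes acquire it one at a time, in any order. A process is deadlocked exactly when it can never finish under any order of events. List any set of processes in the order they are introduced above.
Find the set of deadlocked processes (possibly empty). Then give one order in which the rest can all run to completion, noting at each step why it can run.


Deadlocked set: P5, P4, P7, P8 and P3.
Key observation: the loop P5 -> P3 -> P4 -> P8 -> P5 blocks itself forever; P7 waits into the deadlock from upstream.
One completion order for the rest: P1, P6, P0.
Walking it through:
  P1: no waits; runs immediately, freeing L5
  P6: no waits; runs immediately, freeing L17
  P0: everything it awaited (L5 and L17) is free; runs, freeing L18


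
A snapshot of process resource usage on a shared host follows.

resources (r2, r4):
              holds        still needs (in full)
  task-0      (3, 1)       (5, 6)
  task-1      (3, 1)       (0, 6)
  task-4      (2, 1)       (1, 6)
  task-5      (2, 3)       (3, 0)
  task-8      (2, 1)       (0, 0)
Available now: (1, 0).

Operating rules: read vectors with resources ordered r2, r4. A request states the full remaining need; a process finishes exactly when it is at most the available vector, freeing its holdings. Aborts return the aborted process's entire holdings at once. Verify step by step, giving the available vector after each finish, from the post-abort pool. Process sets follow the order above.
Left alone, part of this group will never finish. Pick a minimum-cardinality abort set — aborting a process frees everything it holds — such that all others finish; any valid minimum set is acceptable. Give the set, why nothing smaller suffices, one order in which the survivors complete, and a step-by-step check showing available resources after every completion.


The answer: abort task-0 and task-1.
Key observation: the returned (6, 2) from task-0 and task-1 is what brings task-4 — unrunnable before, under any order — into play at step 3.
Minimality, checking each single-abort alternative: task-0 alone leaves task-1 blocked (short on r4); task-1 alone leaves task-0 blocked (short on r4); task-4 alone leaves task-0 blocked (short on r4); task-5 alone leaves task-0 blocked (short on r4); task-8 alone leaves task-0 blocked (short on r4).
Survivors finish in the order: task-8, task-5, task-4. Step-by-step check (pool after the aborts first):
  pool = (7, 2)
  task-8 needs (0, 0) <= (7, 2) -> finishes; pool += (2, 1) = (9, 3)
  task-5 needs (3, 0) <= (9, 3) -> finishes; pool += (2, 3) = (11, 6)
  task-4 needs (1, 6) <= (11, 6) -> finishes; pool += (2, 1) = (13, 7)


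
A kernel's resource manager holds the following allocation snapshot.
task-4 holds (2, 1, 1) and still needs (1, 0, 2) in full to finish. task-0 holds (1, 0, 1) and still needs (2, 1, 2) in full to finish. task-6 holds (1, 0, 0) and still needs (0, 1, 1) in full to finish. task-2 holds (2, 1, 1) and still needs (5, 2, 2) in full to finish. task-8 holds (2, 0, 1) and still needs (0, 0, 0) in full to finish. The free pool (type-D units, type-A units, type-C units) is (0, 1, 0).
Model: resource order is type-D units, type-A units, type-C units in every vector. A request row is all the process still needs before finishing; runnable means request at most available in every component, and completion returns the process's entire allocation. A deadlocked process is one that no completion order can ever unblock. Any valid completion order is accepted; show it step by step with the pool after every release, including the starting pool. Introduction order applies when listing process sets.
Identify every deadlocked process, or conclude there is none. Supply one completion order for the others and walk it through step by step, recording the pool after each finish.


Deadlocked set: task-4, task-0 and task-2.
Key observation: after task-8, task-6 complete, (3, 1, 1) is the best the pool ever gets, yet each leftover process wants more type-C units.
The rest can finish in the order task-8, task-6. Check, step by step:
  pool = (0, 1, 0)
  task-8: need (0, 0, 0) fits (0, 1, 0); releases (2, 0, 1), pool now (2, 1, 1)
  task-6: need (0, 1, 1) fits (2, 1, 1); releases (1, 0, 0), pool now (3, 1, 1)
The blocked processes can never fit:
  blocked: task-4 wants (1, 0, 2), pool (3, 1, 1) — not enough type-C units
  blocked: task-0 wants (2, 1, 2), pool (3, 1, 1) — not enough type-C units
  blocked: task-2 wants (5, 2, 2), pool (3, 1, 1) — not enough type-D units, type-A units and type-C units


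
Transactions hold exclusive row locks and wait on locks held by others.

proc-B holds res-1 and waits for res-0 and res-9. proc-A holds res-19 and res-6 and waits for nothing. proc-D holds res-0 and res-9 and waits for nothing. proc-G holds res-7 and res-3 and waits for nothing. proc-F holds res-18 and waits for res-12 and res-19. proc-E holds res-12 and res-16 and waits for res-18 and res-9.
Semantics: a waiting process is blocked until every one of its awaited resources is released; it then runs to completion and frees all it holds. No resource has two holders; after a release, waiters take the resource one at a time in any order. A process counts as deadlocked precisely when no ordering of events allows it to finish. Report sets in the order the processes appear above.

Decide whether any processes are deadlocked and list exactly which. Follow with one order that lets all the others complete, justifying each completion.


Deadlocked set: proc-F and proc-E.
Key observation: the loop proc-F -> proc-E -> proc-F blocks itself forever; no other process is dragged down with it.
The rest can finish in the order proc-D, proc-B, proc-A, proc-G.
Step-by-step check:
  run proc-D (it waits on nothing); releases res-0 and res-9
  proc-B waits on res-0 and res-9 — all released -> runs and releases res-1
  run proc-A (it waits on nothing); releases res-19 and res-6
  run proc-G (it waits on nothing); releases res-7 and res-3


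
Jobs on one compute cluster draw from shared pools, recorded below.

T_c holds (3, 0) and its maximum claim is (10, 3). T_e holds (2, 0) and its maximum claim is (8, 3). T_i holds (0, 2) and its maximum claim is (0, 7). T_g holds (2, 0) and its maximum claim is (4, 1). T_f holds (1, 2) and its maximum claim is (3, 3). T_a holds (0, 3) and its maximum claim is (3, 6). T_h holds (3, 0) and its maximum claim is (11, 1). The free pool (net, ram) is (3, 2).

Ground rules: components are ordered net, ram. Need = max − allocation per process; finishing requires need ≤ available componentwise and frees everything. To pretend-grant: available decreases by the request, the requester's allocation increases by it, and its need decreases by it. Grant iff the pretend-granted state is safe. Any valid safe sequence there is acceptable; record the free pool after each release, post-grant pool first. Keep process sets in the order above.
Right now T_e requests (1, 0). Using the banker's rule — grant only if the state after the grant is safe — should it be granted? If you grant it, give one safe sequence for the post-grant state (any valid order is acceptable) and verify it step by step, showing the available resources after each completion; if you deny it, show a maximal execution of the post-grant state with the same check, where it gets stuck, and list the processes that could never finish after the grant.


GRANT — the state after the grant stays safe, e.g. via T_f, T_g, T_e, T_c, T_a, T_i, T_h.
Key observation: after the grant the pool drops to (2, 2), which still lets T_f finish first and unwind the rest.
Check on the post-grant state, step by step:
  pool = (2, 2)
  T_f: need (2, 1) fits (2, 2); releases (1, 2), pool now (3, 4)
  T_g: need (2, 1) fits (3, 4); releases (2, 0), pool now (5, 4)
  T_e: need (5, 3) fits (5, 4); releases (3, 0), pool now (8, 4)
  T_c: need (7, 3) fits (8, 4); releases (3, 0), pool now (11, 4)
  T_a: need (3, 3) fits (11, 4); releases (0, 3), pool now (11, 7)
  T_i: need (0, 5) fits (11, 7); releases (0, 2), pool now (11, 9)
  T_h: need (8, 1) fits (11, 9); releases (3, 0), pool now (14, 9)


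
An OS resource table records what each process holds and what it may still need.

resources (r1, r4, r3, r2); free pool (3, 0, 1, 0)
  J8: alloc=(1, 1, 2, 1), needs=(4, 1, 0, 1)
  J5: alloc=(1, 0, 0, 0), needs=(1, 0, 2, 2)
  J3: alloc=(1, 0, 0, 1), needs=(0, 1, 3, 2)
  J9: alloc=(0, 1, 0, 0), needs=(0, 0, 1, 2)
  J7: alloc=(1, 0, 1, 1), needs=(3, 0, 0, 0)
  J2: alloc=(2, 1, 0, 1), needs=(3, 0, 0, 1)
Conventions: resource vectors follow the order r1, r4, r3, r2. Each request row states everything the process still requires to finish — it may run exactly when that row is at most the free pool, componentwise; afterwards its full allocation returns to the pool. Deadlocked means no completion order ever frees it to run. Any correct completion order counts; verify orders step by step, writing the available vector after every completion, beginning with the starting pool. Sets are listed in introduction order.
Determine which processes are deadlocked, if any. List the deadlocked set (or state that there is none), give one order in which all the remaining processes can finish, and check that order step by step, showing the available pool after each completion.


The deadlocked set is empty.
Key observation: beginning at J7, releases accumulate fast enough that every process eventually fits.
One completion order for the rest: J7, J2, J8, J9, J5, J3. Walking it through:
  pool = (3, 0, 1, 0)
  J7: need (3, 0, 0, 0) fits (3, 0, 1, 0); releases (1, 0, 1, 1), pool now (4, 0, 2, 1)
  J2: need (3, 0, 0, 1) fits (4, 0, 2, 1); releases (2, 1, 0, 1), pool now (6, 1, 2, 2)
  J8: need (4, 1, 0, 1) fits (6, 1, 2, 2); releases (1, 1, 2, 1), pool now (7, 2, 4, 3)
  J9: need (0, 0, 1, 2) fits (7, 2, 4, 3); releases (0, 1, 0, 0), pool now (7, 3, 4, 3)
  J5: need (1, 0, 2, 2) fits (7, 3, 4, 3); releases (1, 0, 0, 0), pool now (8, 3, 4, 3)
  J3: need (0, 1, 3, 2) fits (8, 3, 4, 3); releases (1, 0, 0, 1), pool now (9, 3, 4, 4)


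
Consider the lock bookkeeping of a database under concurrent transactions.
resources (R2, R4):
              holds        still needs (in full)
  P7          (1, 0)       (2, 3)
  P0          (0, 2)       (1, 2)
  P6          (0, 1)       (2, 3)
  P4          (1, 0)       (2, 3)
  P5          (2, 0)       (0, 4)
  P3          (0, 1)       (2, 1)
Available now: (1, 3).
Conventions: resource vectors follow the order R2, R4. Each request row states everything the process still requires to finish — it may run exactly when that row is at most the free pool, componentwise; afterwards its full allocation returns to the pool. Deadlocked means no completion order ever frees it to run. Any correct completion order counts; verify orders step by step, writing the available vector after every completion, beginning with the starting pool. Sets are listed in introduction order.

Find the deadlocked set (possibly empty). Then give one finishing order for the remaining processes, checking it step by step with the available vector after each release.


The deadlocked set is empty.
Key observation: P0 leads a chain of completions in which each release enables another process.
One completion order for the rest: P0, P5, P7, P6, P3, P4. Check, step by step:
  pool = (1, 3)
  P0: need (1, 2) fits (1, 3); releases (0, 2), pool now (1, 5)
  P5: need (0, 4) fits (1, 5); releases (2, 0), pool now (3, 5)
  P7: need (2, 3) fits (3, 5); releases (1, 0), pool now (4, 5)
  P6: need (2, 3) fits (4, 5); releases (0, 1), pool now (4, 6)
  P3: need (2, 1) fits (4, 6); releases (0, 1), pool now (4, 7)
  P4: need (2, 3) fits (4, 7); releases (1, 0), pool now (5, 7)


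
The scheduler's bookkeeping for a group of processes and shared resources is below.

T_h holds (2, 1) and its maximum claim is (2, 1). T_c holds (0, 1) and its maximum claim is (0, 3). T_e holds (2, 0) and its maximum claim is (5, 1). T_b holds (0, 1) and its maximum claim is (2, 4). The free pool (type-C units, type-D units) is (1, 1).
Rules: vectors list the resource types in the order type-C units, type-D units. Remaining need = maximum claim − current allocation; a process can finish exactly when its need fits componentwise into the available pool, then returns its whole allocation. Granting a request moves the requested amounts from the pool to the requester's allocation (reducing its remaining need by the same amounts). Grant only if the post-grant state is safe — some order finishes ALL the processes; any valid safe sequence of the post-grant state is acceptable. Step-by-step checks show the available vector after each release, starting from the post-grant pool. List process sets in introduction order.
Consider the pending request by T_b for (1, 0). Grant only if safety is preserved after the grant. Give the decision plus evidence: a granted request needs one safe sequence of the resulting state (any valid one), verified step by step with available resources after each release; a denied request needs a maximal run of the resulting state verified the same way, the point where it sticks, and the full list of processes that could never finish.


GRANT: granting preserves safety; a valid post-grant sequence is T_h, T_c, T_b, T_e.
Key observation: (0, 1) free after granting still covers T_h first, and each release covers the next.
Verifying the post-grant state step by step:
  pool = (0, 1)
  T_h: need (0, 0) fits (0, 1); releases (2, 1), pool now (2, 2)
  T_c: need (0, 2) fits (2, 2); releases (0, 1), pool now (2, 3)
  T_b: need (1, 3) fits (2, 3); releases (1, 1), pool now (3, 4)
  T_e: need (3, 1) fits (3, 4); releases (2, 0), pool now (5, 4)


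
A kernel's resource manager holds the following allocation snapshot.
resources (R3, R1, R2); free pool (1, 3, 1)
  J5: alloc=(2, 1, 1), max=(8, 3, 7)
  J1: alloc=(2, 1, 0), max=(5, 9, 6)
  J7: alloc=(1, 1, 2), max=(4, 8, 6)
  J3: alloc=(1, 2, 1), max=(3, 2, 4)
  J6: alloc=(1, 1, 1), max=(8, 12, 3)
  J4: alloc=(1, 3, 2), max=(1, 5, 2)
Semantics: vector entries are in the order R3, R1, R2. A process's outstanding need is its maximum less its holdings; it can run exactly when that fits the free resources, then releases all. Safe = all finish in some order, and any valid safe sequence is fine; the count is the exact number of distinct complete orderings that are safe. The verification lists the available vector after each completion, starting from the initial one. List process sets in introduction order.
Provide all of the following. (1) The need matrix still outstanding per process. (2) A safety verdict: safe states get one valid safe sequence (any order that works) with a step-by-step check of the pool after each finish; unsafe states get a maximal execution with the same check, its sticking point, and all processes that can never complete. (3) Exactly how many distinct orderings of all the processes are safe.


(1) Need matrix, components ordered R3, R1, R2:
  J5: (6, 2, 6)
  J1: (3, 8, 6)
  J7: (3, 7, 4)
  J3: (2, 0, 3)
  J6: (7, 11, 2)
  J4: (0, 2, 0)
(2) The state is SAFE; one workable sequence: J4, J3, J7, J1, J5, J6.
Key observation: the first exact fit in this order is J3 — it needs (2, 0, 3) with (2, 6, 3) free, meeting a requested resource to the last unit.
Walking it through:
  pool = (1, 3, 1)
  J4: need (0, 2, 0) fits (1, 3, 1); releases (1, 3, 2), pool now (2, 6, 3)
  J3: need (2, 0, 3) fits (2, 6, 3); releases (1, 2, 1), pool now (3, 8, 4)
  J7: need (3, 7, 4) fits (3, 8, 4); releases (1, 1, 2), pool now (4, 9, 6)
  J1: need (3, 8, 6) fits (4, 9, 6); releases (2, 1, 0), pool now (6, 10, 6)
  J5: need (6, 2, 6) fits (6, 10, 6); releases (2, 1, 1), pool now (8, 11, 7)
  J6: need (7, 11, 2) fits (8, 11, 7); releases (1, 1, 1), pool now (9, 12, 8)
(3) Precisely 1 of the possible complete orderings is a safe sequence.


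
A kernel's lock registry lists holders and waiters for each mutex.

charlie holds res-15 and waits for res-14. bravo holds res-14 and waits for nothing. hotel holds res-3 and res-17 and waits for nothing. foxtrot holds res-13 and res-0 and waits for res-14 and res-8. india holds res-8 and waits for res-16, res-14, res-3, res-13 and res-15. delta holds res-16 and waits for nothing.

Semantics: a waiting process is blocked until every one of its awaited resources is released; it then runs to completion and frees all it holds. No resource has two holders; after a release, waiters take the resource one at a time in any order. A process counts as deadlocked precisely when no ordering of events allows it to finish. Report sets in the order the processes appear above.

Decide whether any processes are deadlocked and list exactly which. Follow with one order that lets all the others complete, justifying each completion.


Deadlocked set: foxtrot and india.
Key observation: foxtrot -> india -> foxtrot is a circular wait — nothing in it can go first; no other process is dragged down with it.
The rest can finish in the order hotel, bravo, charlie, delta.
Walking it through:
  hotel waits on nothing -> runs at once and releases res-3 and res-17
  bravo waits on nothing -> runs at once and releases res-14
  run charlie (all its waits — res-14 — are resolved); releases res-15
  delta waits on nothing -> runs at once and releases res-16


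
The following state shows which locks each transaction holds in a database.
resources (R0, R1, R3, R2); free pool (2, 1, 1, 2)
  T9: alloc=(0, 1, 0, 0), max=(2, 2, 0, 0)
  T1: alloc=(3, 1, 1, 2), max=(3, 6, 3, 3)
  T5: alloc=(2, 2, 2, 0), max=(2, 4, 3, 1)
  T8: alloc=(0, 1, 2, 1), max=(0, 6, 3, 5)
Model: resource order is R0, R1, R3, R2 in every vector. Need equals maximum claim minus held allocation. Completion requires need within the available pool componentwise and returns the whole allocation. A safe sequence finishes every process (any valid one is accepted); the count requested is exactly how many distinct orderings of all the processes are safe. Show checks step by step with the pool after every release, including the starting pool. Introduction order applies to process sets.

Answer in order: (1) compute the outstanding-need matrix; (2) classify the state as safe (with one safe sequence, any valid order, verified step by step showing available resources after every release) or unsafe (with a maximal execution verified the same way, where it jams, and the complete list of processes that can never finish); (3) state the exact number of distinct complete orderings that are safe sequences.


(1) Outstanding need per process (order R0, R1, R3, R2):
  T9: (2, 1, 0, 0)
  T1: (0, 5, 2, 1)
  T5: (0, 2, 1, 1)
  T8: (0, 5, 1, 4)
(2) UNSAFE.
Key observation: once T9, T5 finish, the pool peaks at (4, 4, 3, 2) — and every remaining process still needs more R1 than that.
The run T9, T5 cannot be extended any further. Verifying each step:
  pool = (2, 1, 1, 2)
  T9 needs (2, 1, 0, 0) <= (2, 1, 1, 2) -> finishes; pool += (0, 1, 0, 0) = (2, 2, 1, 2)
  T5 needs (0, 2, 1, 1) <= (2, 2, 1, 2) -> finishes; pool += (2, 2, 2, 0) = (4, 4, 3, 2)
  blocked: T1 wants (0, 5, 2, 1), pool (4, 4, 3, 2) — not enough R1
  blocked: T8 wants (0, 5, 1, 4), pool (4, 4, 3, 2) — not enough R1 and R2
Permanently blocked: T1 and T8.
(3) Exactly 0 of the possible complete orderings are safe sequences.
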